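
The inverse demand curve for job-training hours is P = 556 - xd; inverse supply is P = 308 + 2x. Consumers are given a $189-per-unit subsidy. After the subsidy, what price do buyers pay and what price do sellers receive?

Buyers pay 1231/3; sellers receive 1798/3

Pre-subsidy: 556 - x = 308 + 2x gives x* = 248/3 and P* = 1420/3.
With the rebate, buyers effectively pay Pb = Ps − 189, where Ps is the price sellers receive.
On the curves, Pb = 556 - x and Ps = 308 + 2x; the wedge Ps − Pb = 189 gives 308 + 2x − (556 - x) = 189, so x' = 437/3.
Then Pb = 556 − 1·(437/3) = 1231/3 and Ps = 308 + 2·(437/3) = 1798/3.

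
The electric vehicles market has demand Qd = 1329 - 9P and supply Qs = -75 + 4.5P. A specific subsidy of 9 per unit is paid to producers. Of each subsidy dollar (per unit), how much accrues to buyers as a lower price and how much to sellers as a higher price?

Buyers gain 3 per unit; sellers gain 6 per unit

Pre-subsidy: 1329 - 9P = -75 + 4.5P gives P* = 104, Q* = 393.
With the subsidy, sellers receive Ps = Pb + 9 for each unit, where Pb is the price buyers pay.
Supply in terms of Pb becomes Qs = -75 + 4.5(Pb + 9) = -34.5 + 4.5Pb. Setting this equal to demand: 1329 - 9Pb = -34.5 + 4.5Pb, so Pb = 101.
Sellers receive Ps = 101 + 9 = 110; Q' = 1329 − 9·101 = 420.
Buyers' price falls by P* − Pb = 104 − 101 = 3; sellers' price rises by Ps − P* = 110 − 104 = 6.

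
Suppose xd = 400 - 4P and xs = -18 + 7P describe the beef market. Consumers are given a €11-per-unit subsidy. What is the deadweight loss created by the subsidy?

Pre-subsidy: 400 - 4P = -18 + 7P gives P* = 38, x* = 248.
With the rebate, buyers effectively pay Pb = Ps − 11, where Ps is the price sellers receive.
Demand in terms of Ps becomes xd = 400 − 4(Ps − 11) = 444 - 4Ps. Setting this equal to supply: 444 - 4Ps = -18 + 7Ps, so Ps = 42.
Buyers pay Pb = 42 − 11 = 31; x' = -18 + 7·42 = 276.
The subsidy expands output by 276 − 248 = 28 past the efficient level; on those units the gap between marginal cost and willingness to pay runs from 0 up to 11.
DWL = ½ × 11 × 28 = 154.

Deadweight loss = €154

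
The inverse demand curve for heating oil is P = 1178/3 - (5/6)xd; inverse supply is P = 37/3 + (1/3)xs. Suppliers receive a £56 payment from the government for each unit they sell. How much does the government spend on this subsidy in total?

Government cost = £20944

Pre-subsidy: 1178/3 - (5/6)x = 37/3 + (1/3)x gives x* = 326 and P* = 121.
With the subsidy, sellers receive Ps = Pb + 56 for each unit, where Pb is the price buyers pay.
On the curves, Pb = 1178/3 - (5/6)x and Ps = 37/3 + (1/3)x; the wedge Ps − Pb = 56 gives 37/3 + (1/3)x − (1178/3 - (5/6)x) = 56, so x' = 374.
Then Pb = 1178/3 − (5/6)·374 = 81 and Ps = 37/3 + (1/3)·374 = 137.
Government outlay = subsidy × quantity = 56 × 374 = 20944.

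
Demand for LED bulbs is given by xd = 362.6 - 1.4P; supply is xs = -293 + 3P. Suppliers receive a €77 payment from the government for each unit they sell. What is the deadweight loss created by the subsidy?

Pre-subsidy: 362.6 - 1.4P = -293 + 3P gives P* = 149, x* = 154.
With the subsidy, sellers receive Ps = Pb + 77 for each unit, where Pb is the price buyers pay.
Supply in terms of Pb becomes xs = -293 + 3(Pb + 77) = -62 + 3Pb. Setting this equal to demand: 362.6 - 1.4Pb = -62 + 3Pb, so Pb = 96.5.
Sellers receive Ps = 96.5 + 77 = 173.5; x' = 362.6 − 1.4·96.5 = 227.5.
The subsidy expands output by 227.5 − 154 = 73.5 past the efficient level; on those units the gap between marginal cost and willingness to pay runs from 0 up to 77.
DWL = ½ × 77 × 73.5 = 2829.75.

Deadweight loss = €2829.75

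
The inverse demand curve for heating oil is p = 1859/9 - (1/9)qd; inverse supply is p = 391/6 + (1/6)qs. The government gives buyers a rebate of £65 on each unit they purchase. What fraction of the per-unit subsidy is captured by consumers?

Pre-subsidy: 1859/9 - (1/9)q = 391/6 + (1/6)q gives q* = 509 and p* = 150.
With the rebate, buyers effectively pay pb = ps − 65, where ps is the price sellers receive.
On the curves, pb = 1859/9 - (1/9)q and ps = 391/6 + (1/6)q; the wedge ps − pb = 65 gives 391/6 + (1/6)q − (1859/9 - (1/9)q) = 65, so q' = 743.
Then pb = 1859/9 − (1/9)·743 = 124 and ps = 391/6 + (1/6)·743 = 189.
Buyers' price falls by p* − pb = 150 − 124 = 26; sellers' price rises by ps − p* = 189 − 150 = 39.
So consumers capture 26/65 = 0.4 of each unit of subsidy.

Consumer share = 0.4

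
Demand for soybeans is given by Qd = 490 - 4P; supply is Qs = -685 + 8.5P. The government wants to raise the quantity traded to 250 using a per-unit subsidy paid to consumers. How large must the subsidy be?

Required subsidy s = 50 per unit

At Q = 250, invert demand for the buyer price: Pb = (490 − 250)/4 = 60; invert supply for the seller price: Ps = (250 − (-685))/8.5 = 110.
The subsidy must fill the gap: s = Ps − Pb = 110 − 60 = 50.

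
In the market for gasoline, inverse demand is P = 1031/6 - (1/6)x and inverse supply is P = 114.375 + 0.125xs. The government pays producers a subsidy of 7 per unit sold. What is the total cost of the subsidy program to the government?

Government cost = 1547

Pre-subsidy: 1031/6 - (1/6)x = 114.375 + 0.125x gives x* = 197 and P* = 139.
With the subsidy, sellers receive Ps = Pb + 7 for each unit, where Pb is the price buyers pay.
On the curves, Pb = 1031/6 - (1/6)x and Ps = 114.375 + 0.125x; the wedge Ps − Pb = 7 gives 114.375 + 0.125x − (1031/6 - (1/6)x) = 7, so x' = 221.
Then Pb = 1031/6 − (1/6)·221 = 135 and Ps = 114.375 + 0.125·221 = 142.
Government outlay = subsidy × quantity = 7 × 221 = 1547.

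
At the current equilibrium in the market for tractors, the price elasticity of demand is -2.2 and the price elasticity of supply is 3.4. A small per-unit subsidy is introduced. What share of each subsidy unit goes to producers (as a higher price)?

Producer share = 11/28

For a small subsidy around the equilibrium, the benefit split depends on the relative slopes, which at a point are proportional to the elasticities.
Buyer share = εs/(εs + |εd|) = 3.4/(3.4 + 2.2) = 17/28; seller share = |εd|/(εs + |εd|) = 11/28.
So producers capture 11/28 of the subsidy.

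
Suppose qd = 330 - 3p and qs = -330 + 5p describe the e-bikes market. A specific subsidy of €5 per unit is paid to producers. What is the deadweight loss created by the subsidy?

Pre-subsidy: 330 - 3p = -330 + 5p gives p* = 82.5, q* = 82.5.
With the subsidy, sellers receive ps = pb + 5 for each unit, where pb is the price buyers pay.
Supply in terms of pb becomes qs = -330 + 5(pb + 5) = -305 + 5pb. Setting this equal to demand: 330 - 3pb = -305 + 5pb, so pb = 79.375.
Sellers receive ps = 79.375 + 5 = 84.375; q' = 330 − 3·79.375 = 91.875.
The subsidy expands output by 91.875 − 82.5 = 9.375 past the efficient level; on those units the gap between marginal cost and willingness to pay runs from 0 up to 5.
DWL = ½ × 5 × 9.375 = 23.4375.

Deadweight loss = €23.4375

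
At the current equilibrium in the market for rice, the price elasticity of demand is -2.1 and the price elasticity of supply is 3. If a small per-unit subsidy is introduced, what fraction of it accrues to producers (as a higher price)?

For a small subsidy around the equilibrium, the benefit split depends on the relative slopes, which at a point are proportional to the elasticities.
Buyer share = εs/(εs + |εd|) = 3/(3 + 2.1) = 10/17; seller share = |εd|/(εs + |εd|) = 7/17.
So producers capture 7/17 of the subsidy.

Producer share = 7/17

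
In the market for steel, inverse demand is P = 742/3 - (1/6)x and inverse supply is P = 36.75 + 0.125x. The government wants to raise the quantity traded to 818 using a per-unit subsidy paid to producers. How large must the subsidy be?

At x = 818, from the demand curve buyers pay Pb = 742/3 − (1/6)·818 = 111; from the supply curve sellers need Ps = 36.75 + 0.125·818 = 139.
The subsidy must fill the gap: s = Ps − Pb = 139 − 111 = 28.

Required subsidy s = 28 per unit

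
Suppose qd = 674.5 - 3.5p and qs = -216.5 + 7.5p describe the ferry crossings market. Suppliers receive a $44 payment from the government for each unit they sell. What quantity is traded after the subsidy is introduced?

Pre-subsidy: 674.5 - 3.5p = -216.5 + 7.5p gives p* = 81, q* = 391.
With the subsidy, sellers receive ps = pb + 44 for each unit, where pb is the price buyers pay.
Supply in terms of pb becomes qs = -216.5 + 7.5(pb + 44) = 113.5 + 7.5pb. Setting this equal to demand: 674.5 - 3.5pb = 113.5 + 7.5pb, so pb = 51.
Sellers receive ps = 51 + 44 = 95; q' = 674.5 − 3.5·51 = 496.

q' = 496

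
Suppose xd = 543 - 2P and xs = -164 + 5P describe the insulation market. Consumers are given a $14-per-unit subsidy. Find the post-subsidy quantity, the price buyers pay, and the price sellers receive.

Pre-subsidy: 543 - 2P = -164 + 5P gives P* = 101, x* = 341.
With the rebate, buyers effectively pay Pb = Ps − 14, where Ps is the price sellers receive.
Demand in terms of Ps becomes xd = 543 − 2(Ps − 14) = 571 - 2Ps. Setting this equal to supply: 571 - 2Ps = -164 + 5Ps, so Ps = 105.
Buyers pay Pb = 105 − 14 = 91; x' = -164 + 5·105 = 361.

x' = 361; buyers pay $91; sellers receive $105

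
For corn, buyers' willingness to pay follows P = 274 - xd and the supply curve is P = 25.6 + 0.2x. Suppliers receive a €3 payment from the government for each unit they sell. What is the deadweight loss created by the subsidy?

Deadweight loss = €3.75

Pre-subsidy: 274 - x = 25.6 + 0.2x gives x* = 207 and P* = 67.
With the subsidy, sellers receive Ps = Pb + 3 for each unit, where Pb is the price buyers pay.
On the curves, Pb = 274 - x and Ps = 25.6 + 0.2x; the wedge Ps − Pb = 3 gives 25.6 + 0.2x − (274 - x) = 3, so x' = 209.5.
Then Pb = 274 − 1·209.5 = 64.5 and Ps = 25.6 + 0.2·209.5 = 67.5.
The subsidy expands output by 209.5 − 207 = 2.5 past the efficient level; on those units the gap between marginal cost and willingness to pay runs from 0 up to 3.
DWL = ½ × 3 × 2.5 = 3.75.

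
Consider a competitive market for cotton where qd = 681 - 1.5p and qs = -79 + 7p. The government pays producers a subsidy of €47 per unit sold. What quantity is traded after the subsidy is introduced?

q' = 10284/17

Pre-subsidy: 681 - 1.5p = -79 + 7p gives p* = 1520/17, q* = 9297/17.
With the subsidy, sellers receive ps = pb + 47 for each unit, where pb is the price buyers pay.
Supply in terms of pb becomes qs = -79 + 7(pb + 47) = 250 + 7pb. Setting this equal to demand: 681 - 1.5pb = 250 + 7pb, so pb = 862/17.
Sellers receive ps = 862/17 + 47 = 1661/17; q' = 681 − 1.5·(862/17) = 10284/17.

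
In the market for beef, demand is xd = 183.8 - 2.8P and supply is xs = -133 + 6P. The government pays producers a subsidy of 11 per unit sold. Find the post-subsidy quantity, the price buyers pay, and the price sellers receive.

x' = 104; buyers pay 28.5; sellers receive 39.5

Pre-subsidy: 183.8 - 2.8P = -133 + 6P gives P* = 36, x* = 83.
With the subsidy, sellers receive Ps = Pb + 11 for each unit, where Pb is the price buyers pay.
Supply in terms of Pb becomes xs = -133 + 6(Pb + 11) = -67 + 6Pb. Setting this equal to demand: 183.8 - 2.8Pb = -67 + 6Pb, so Pb = 28.5.
Sellers receive Ps = 28.5 + 11 = 39.5; x' = 183.8 − 2.8·28.5 = 104.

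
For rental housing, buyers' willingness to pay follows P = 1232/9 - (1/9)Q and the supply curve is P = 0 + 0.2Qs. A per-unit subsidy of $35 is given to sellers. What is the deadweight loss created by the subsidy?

Deadweight loss = $1968.75

Pre-subsidy: 1232/9 - (1/9)Q = 0 + 0.2Q gives Q* = 440 and P* = 88.
With the subsidy, sellers receive Ps = Pb + 35 for each unit, where Pb is the price buyers pay.
On the curves, Pb = 1232/9 - (1/9)Q and Ps = 0 + 0.2Q; the wedge Ps − Pb = 35 gives 0 + 0.2Q − (1232/9 - (1/9)Q) = 35, so Q' = 552.5.
Then Pb = 1232/9 − (1/9)·552.5 = 75.5 and Ps = 0 + 0.2·552.5 = 110.5.
The subsidy expands output by 552.5 − 440 = 112.5 past the efficient level; on those units the gap between marginal cost and willingness to pay runs from 0 up to 35.
DWL = ½ × 35 × 112.5 = 1968.75.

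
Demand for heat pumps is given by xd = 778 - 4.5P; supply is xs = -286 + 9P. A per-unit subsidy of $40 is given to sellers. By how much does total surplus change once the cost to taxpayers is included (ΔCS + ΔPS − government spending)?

Pre-subsidy: 778 - 4.5P = -286 + 9P gives P* = 2128/27, x* = 1270/3.
With the subsidy, sellers receive Ps = Pb + 40 for each unit, where Pb is the price buyers pay.
Supply in terms of Pb becomes xs = -286 + 9(Pb + 40) = 74 + 9Pb. Setting this equal to demand: 778 - 4.5Pb = 74 + 9Pb, so Pb = 1408/27.
Sellers receive Ps = 1408/27 + 40 = 2488/27; x' = 778 − 4.5·(1408/27) = 1630/3.
ΔCS = ½(1270/3 + 1630/3)(2128/27 − 1408/27) = 116000/9; ΔPS = ½(1270/3 + 1630/3)(2488/27 − 2128/27) = 58000/9.
Government spending = 40 × 1630/3 = 65200/3.
Net change = 116000/9 + 58000/9 − 65200/3 = -2400. The loss equals the DWL triangle ½·40·120.

Net change in total surplus = -$2400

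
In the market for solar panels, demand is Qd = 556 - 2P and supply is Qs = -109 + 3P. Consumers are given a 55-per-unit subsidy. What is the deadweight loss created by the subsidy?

Pre-subsidy: 556 - 2P = -109 + 3P gives P* = 133, Q* = 290.
With the rebate, buyers effectively pay Pb = Ps − 55, where Ps is the price sellers receive.
Demand in terms of Ps becomes Qd = 556 − 2(Ps − 55) = 666 - 2Ps. Setting this equal to supply: 666 - 2Ps = -109 + 3Ps, so Ps = 155.
Buyers pay Pb = 155 − 55 = 100; Q' = -109 + 3·155 = 356.
The subsidy expands output by 356 − 290 = 66 past the efficient level; on those units the gap between marginal cost and willingness to pay runs from 0 up to 55.
DWL = ½ × 55 × 66 = 1815.

Deadweight loss = 1815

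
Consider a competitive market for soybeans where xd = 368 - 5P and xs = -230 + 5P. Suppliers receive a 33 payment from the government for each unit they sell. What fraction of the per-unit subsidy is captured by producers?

Producer share = 0.5

Pre-subsidy: 368 - 5P = -230 + 5P gives P* = 59.8, x* = 69.
With the subsidy, sellers receive Ps = Pb + 33 for each unit, where Pb is the price buyers pay.
Supply in terms of Pb becomes xs = -230 + 5(Pb + 33) = -65 + 5Pb. Setting this equal to demand: 368 - 5Pb = -65 + 5Pb, so Pb = 43.3.
Sellers receive Ps = 43.3 + 33 = 76.3; x' = 368 − 5·43.3 = 151.5.
Buyers' price falls by P* − Pb = 59.8 − 43.3 = 16.5; sellers' price rises by Ps − P* = 76.3 − 59.8 = 16.5.
So producers capture 16.5/33 = 0.5 of each unit of subsidy.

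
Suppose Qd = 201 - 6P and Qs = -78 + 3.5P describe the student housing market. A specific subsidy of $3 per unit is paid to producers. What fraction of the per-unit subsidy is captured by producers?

Pre-subsidy: 201 - 6P = -78 + 3.5P gives P* = 558/19, Q* = 471/19.
With the subsidy, sellers receive Ps = Pb + 3 for each unit, where Pb is the price buyers pay.
Supply in terms of Pb becomes Qs = -78 + 3.5(Pb + 3) = -67.5 + 3.5Pb. Setting this equal to demand: 201 - 6Pb = -67.5 + 3.5Pb, so Pb = 537/19.
Sellers receive Ps = 537/19 + 3 = 594/19; Q' = 201 − 6·(537/19) = 597/19.
Buyers' price falls by P* − Pb = 558/19 − 537/19 = 21/19; sellers' price rises by Ps − P* = 594/19 − 558/19 = 36/19.
So producers capture (36/19)/3 = 12/19 of each unit of subsidy.

Producer share = 12/19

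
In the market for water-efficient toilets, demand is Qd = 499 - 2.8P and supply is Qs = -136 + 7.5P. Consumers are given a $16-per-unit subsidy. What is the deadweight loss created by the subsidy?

Pre-subsidy: 499 - 2.8P = -136 + 7.5P gives P* = 6350/103, Q* = 33617/103.
With the rebate, buyers effectively pay Pb = Ps − 16, where Ps is the price sellers receive.
Demand in terms of Ps becomes Qd = 499 − 2.8(Ps − 16) = 543.8 - 2.8Ps. Setting this equal to supply: 543.8 - 2.8Ps = -136 + 7.5Ps, so Ps = 66.
Buyers pay Pb = 66 − 16 = 50; Q' = -136 + 7.5·66 = 359.
The subsidy expands output by 359 − 33617/103 = 3360/103 past the efficient level; on those units the gap between marginal cost and willingness to pay runs from 0 up to 16.
DWL = ½ × 16 × 3360/103 = 26880/103.

Deadweight loss = 26880/103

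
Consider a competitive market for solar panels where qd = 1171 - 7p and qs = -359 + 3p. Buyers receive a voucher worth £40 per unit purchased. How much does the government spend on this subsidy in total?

Government cost = £7360

Pre-subsidy: 1171 - 7p = -359 + 3p gives p* = 153, q* = 100.
With the rebate, buyers effectively pay pb = ps − 40, where ps is the price sellers receive.
Demand in terms of ps becomes qd = 1171 − 7(ps − 40) = 1451 - 7ps. Setting this equal to supply: 1451 - 7ps = -359 + 3ps, so ps = 181.
Buyers pay pb = 181 − 40 = 141; q' = -359 + 3·181 = 184.
Government outlay = subsidy × quantity = 40 × 184 = 7360.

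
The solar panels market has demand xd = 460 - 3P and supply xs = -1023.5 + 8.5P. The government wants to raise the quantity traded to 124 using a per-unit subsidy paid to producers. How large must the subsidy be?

At x = 124, invert demand for the buyer price: Pb = (460 − 124)/3 = 112; invert supply for the seller price: Ps = (124 − (-1023.5))/8.5 = 135.
The subsidy must fill the gap: s = Ps − Pb = 135 − 112 = 23.

Required subsidy s = 23 per unit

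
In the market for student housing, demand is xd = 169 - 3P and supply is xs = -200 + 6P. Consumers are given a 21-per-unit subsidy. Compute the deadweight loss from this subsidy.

Pre-subsidy: 169 - 3P = -200 + 6P gives P* = 41, x* = 46.
With the rebate, buyers effectively pay Pb = Ps − 21, where Ps is the price sellers receive.
Demand in terms of Ps becomes xd = 169 − 3(Ps − 21) = 232 - 3Ps. Setting this equal to supply: 232 - 3Ps = -200 + 6Ps, so Ps = 48.
Buyers pay Pb = 48 − 21 = 27; x' = -200 + 6·48 = 88.
The subsidy expands output by 88 − 46 = 42 past the efficient level; on those units the gap between marginal cost and willingness to pay runs from 0 up to 21.
DWL = ½ × 21 × 42 = 441.

Deadweight loss = 441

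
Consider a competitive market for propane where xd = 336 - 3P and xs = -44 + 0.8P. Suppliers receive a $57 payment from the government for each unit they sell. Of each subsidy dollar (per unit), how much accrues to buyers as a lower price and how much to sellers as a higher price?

Pre-subsidy: 336 - 3P = -44 + 0.8P gives P* = 100, x* = 36.
With the subsidy, sellers receive Ps = Pb + 57 for each unit, where Pb is the price buyers pay.
Supply in terms of Pb becomes xs = -44 + 0.8(Pb + 57) = 1.6 + 0.8Pb. Setting this equal to demand: 336 - 3Pb = 1.6 + 0.8Pb, so Pb = 88.
Sellers receive Ps = 88 + 57 = 145; x' = 336 − 3·88 = 72.
Buyers' price falls by P* − Pb = 100 − 88 = 12; sellers' price rises by Ps − P* = 145 − 100 = 45.

Buyers gain $12 per unit; sellers gain $45 per unit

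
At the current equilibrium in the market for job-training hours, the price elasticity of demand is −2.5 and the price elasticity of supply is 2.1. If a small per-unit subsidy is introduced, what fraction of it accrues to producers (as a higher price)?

For a small subsidy around the equilibrium, the benefit split depends on the relative slopes, which at a point are proportional to the elasticities.
Buyer share = εs/(εs + |εd|) = 2.1/(2.1 + 2.5) = 21/46; seller share = |εd|/(εs + |εd|) = 25/46.
So producers capture 25/46 of the subsidy.

Producer share = 25/46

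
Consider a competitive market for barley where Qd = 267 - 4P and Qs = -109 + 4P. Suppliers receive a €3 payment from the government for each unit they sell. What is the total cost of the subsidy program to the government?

Pre-subsidy: 267 - 4P = -109 + 4P gives P* = 47, Q* = 79.
With the subsidy, sellers receive Ps = Pb + 3 for each unit, where Pb is the price buyers pay.
Supply in terms of Pb becomes Qs = -109 + 4(Pb + 3) = -97 + 4Pb. Setting this equal to demand: 267 - 4Pb = -97 + 4Pb, so Pb = 45.5.
Sellers receive Ps = 45.5 + 3 = 48.5; Q' = 267 − 4·45.5 = 85.
Government outlay = subsidy × quantity = 3 × 85 = 255.

Government cost = €255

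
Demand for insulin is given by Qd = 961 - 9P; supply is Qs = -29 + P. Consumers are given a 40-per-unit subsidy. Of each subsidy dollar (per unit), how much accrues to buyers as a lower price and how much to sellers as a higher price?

Buyers gain 4 per unit; sellers gain 36 per unit

Pre-subsidy: 961 - 9P = -29 + P gives P* = 99, Q* = 70.
With the rebate, buyers effectively pay Pb = Ps − 40, where Ps is the price sellers receive.
Demand in terms of Ps becomes Qd = 961 − 9(Ps − 40) = 1321 - 9Ps. Setting this equal to supply: 1321 - 9Ps = -29 + Ps, so Ps = 135.
Buyers pay Pb = 135 − 40 = 95; Q' = -29 + 1·135 = 106.
Buyers' price falls by P* − Pb = 99 − 95 = 4; sellers' price rises by Ps − P* = 135 − 99 = 36.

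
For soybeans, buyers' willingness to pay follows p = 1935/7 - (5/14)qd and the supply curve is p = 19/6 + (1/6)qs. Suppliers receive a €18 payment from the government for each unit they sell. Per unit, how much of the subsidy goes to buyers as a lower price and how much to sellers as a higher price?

Pre-subsidy: 1935/7 - (5/14)q = 19/6 + (1/6)q gives q* = 11477/22 and p* = 3965/44.
With the subsidy, sellers receive ps = pb + 18 for each unit, where pb is the price buyers pay.
On the curves, pb = 1935/7 - (5/14)q and ps = 19/6 + (1/6)q; the wedge ps − pb = 18 gives 19/6 + (1/6)q − (1935/7 - (5/14)q) = 18, so q' = 12233/22.
Then pb = 1935/7 − (5/14)·(12233/22) = 3425/44 and ps = 19/6 + (1/6)·(12233/22) = 4217/44.
Buyers' price falls by p* − pb = 3965/44 − 3425/44 = 135/11; sellers' price rises by ps − p* = 4217/44 − 3965/44 = 63/11.

Buyers gain 135/11 per unit; sellers gain 63/11 per unit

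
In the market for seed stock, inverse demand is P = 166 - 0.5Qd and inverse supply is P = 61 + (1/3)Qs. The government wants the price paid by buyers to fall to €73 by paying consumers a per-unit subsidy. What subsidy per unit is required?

At a buyer price of 73, quantity demanded is 332 − 2·73 = 186.
Sellers supply 186 only when they receive Ps = 61 + (1/3)·186 = 123.
s = Ps − Pb = 123 − 73 = 50.

Required subsidy s = €50 per unit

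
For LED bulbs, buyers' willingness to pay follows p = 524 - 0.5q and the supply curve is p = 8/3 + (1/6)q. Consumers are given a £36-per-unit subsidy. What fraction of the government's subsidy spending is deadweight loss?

DWL / government spending = 27/836

Pre-subsidy: 524 - 0.5q = 8/3 + (1/6)q gives q* = 782 and p* = 133.
With the rebate, buyers effectively pay pb = ps − 36, where ps is the price sellers receive.
On the curves, pb = 524 - 0.5q and ps = 8/3 + (1/6)q; the wedge ps − pb = 36 gives 8/3 + (1/6)q − (524 - 0.5q) = 36, so q' = 836.
Then pb = 524 − 0.5·836 = 106 and ps = 8/3 + (1/6)·836 = 142.
ΔCS = ½(782 + 836)(133 − 106) = 21843; ΔPS = ½(782 + 836)(142 − 133) = 7281.
Government spending = 36 × 836 = 30096.
DWL = ½ × 36 × (836 − 782) = 972; fraction = 972 / 30096 = 27/836.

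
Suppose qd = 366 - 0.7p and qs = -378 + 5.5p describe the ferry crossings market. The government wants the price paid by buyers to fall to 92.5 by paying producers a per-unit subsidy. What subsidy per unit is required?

Required subsidy s = 31 per unit

At a buyer price of 92.5, quantity demanded is 366 − 0.7·92.5 = 301.25.
Sellers supply 301.25 only when they receive ps with -378 + 5.5·ps = 301.25, i.e. ps = 123.5.
s = ps − pb = 123.5 − 92.5 = 31.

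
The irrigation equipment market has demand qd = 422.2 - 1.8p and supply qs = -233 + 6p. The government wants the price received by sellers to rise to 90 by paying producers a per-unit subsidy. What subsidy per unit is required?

At a seller price of 90, quantity supplied is -233 + 6·90 = 307.
Buyers absorb 307 only when they pay pb with 422.2 − 1.8·pb = 307, i.e. pb = 64.
s = ps − pb = 90 − 64 = 26.

Required subsidy s = 26 per unit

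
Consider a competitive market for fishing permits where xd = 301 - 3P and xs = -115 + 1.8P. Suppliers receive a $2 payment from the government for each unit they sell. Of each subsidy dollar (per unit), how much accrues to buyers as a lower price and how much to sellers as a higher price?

Pre-subsidy: 301 - 3P = -115 + 1.8P gives P* = 260/3, x* = 41.
With the subsidy, sellers receive Ps = Pb + 2 for each unit, where Pb is the price buyers pay.
Supply in terms of Pb becomes xs = -115 + 1.8(Pb + 2) = -111.4 + 1.8Pb. Setting this equal to demand: 301 - 3Pb = -111.4 + 1.8Pb, so Pb = 1031/12.
Sellers receive Ps = 1031/12 + 2 = 1055/12; x' = 301 − 3·(1031/12) = 43.25.
Buyers' price falls by P* − Pb = 260/3 − 1031/12 = 0.75; sellers' price rises by Ps − P* = 1055/12 − 260/3 = 1.25.

Buyers gain $0.75 per unit; sellers gain $1.25 per unit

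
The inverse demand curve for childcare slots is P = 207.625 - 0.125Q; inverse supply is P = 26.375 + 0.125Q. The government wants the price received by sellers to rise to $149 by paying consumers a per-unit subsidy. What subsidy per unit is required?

Required subsidy s = $64 per unit

At a seller price of 149, quantity supplied is -211 + 8·149 = 981.
Buyers absorb 981 only when they pay Pb = 207.625 − 0.125·981 = 85.
s = Ps − Pb = 149 − 85 = 64.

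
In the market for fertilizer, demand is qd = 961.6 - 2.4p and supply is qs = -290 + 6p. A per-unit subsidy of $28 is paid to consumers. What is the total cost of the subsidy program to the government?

Government cost = $18256

Pre-subsidy: 961.6 - 2.4p = -290 + 6p gives p* = 149, q* = 604.
With the rebate, buyers effectively pay pb = ps − 28, where ps is the price sellers receive.
Demand in terms of ps becomes qd = 961.6 − 2.4(ps − 28) = 1028.8 - 2.4ps. Setting this equal to supply: 1028.8 - 2.4ps = -290 + 6ps, so ps = 157.
Buyers pay pb = 157 − 28 = 129; q' = -290 + 6·157 = 652.
Government outlay = subsidy × quantity = 28 × 652 = 18256.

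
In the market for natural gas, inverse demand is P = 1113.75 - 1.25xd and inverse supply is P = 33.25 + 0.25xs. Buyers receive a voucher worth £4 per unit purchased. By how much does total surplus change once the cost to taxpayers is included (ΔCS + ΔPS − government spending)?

Net change in total surplus = -16/3

Pre-subsidy: 1113.75 - 1.25x = 33.25 + 0.25x gives x* = 2161/3 and P* = 640/3.
With the rebate, buyers effectively pay Pb = Ps − 4, where Ps is the price sellers receive.
On the curves, Pb = 1113.75 - 1.25x and Ps = 33.25 + 0.25x; the wedge Ps − Pb = 4 gives 33.25 + 0.25x − (1113.75 - 1.25x) = 4, so x' = 723.
Then Pb = 1113.75 − 1.25·723 = 210 and Ps = 33.25 + 0.25·723 = 214.
ΔCS = ½(2161/3 + 723)(640/3 − 210) = 21650/9; ΔPS = ½(2161/3 + 723)(214 − 640/3) = 4330/9.
Government spending = 4 × 723 = 2892.
Net change = 21650/9 + 4330/9 − 2892 = -16/3. The loss equals the DWL triangle ½·4·8/3.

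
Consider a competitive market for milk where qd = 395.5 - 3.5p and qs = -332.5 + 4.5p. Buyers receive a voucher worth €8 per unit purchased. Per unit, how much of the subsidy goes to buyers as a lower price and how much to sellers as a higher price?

Buyers gain €4.5 per unit; sellers gain €3.5 per unit

Pre-subsidy: 395.5 - 3.5p = -332.5 + 4.5p gives p* = 91, q* = 77.
With the rebate, buyers effectively pay pb = ps − 8, where ps is the price sellers receive.
Demand in terms of ps becomes qd = 395.5 − 3.5(ps − 8) = 423.5 - 3.5ps. Setting this equal to supply: 423.5 - 3.5ps = -332.5 + 4.5ps, so ps = 94.5.
Buyers pay pb = 94.5 − 8 = 86.5; q' = -332.5 + 4.5·94.5 = 92.75.
Buyers' price falls by p* − pb = 91 − 86.5 = 4.5; sellers' price rises by ps − p* = 94.5 − 91 = 3.5.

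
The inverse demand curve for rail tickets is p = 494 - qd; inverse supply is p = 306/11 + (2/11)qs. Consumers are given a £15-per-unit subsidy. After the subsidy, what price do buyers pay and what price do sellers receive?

Buyers pay 1129/13; sellers receive 1324/13

Pre-subsidy: 494 - q = 306/11 + (2/11)q gives q* = 5128/13 and p* = 1294/13.
With the rebate, buyers effectively pay pb = ps − 15, where ps is the price sellers receive.
On the curves, pb = 494 - q and ps = 306/11 + (2/11)q; the wedge ps − pb = 15 gives 306/11 + (2/11)q − (494 - q) = 15, so q' = 5293/13.
Then pb = 494 − 1·(5293/13) = 1129/13 and ps = 306/11 + (2/11)·(5293/13) = 1324/13.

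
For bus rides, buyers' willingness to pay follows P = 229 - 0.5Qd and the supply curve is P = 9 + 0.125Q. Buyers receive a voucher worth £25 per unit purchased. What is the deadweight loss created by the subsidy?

Pre-subsidy: 229 - 0.5Q = 9 + 0.125Q gives Q* = 352 and P* = 53.
With the rebate, buyers effectively pay Pb = Ps − 25, where Ps is the price sellers receive.
On the curves, Pb = 229 - 0.5Q and Ps = 9 + 0.125Q; the wedge Ps − Pb = 25 gives 9 + 0.125Q − (229 - 0.5Q) = 25, so Q' = 392.
Then Pb = 229 − 0.5·392 = 33 and Ps = 9 + 0.125·392 = 58.
The subsidy expands output by 392 − 352 = 40 past the efficient level; on those units the gap between marginal cost and willingness to pay runs from 0 up to 25.
DWL = ½ × 25 × 40 = 500.

Deadweight loss = £500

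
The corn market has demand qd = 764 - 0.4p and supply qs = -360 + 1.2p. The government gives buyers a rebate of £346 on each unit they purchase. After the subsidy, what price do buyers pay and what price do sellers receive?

Pre-subsidy: 764 - 0.4p = -360 + 1.2p gives p* = 702.5, q* = 483.
With the rebate, buyers effectively pay pb = ps − 346, where ps is the price sellers receive.
Demand in terms of ps becomes qd = 764 − 0.4(ps − 346) = 902.4 - 0.4ps. Setting this equal to supply: 902.4 - 0.4ps = -360 + 1.2ps, so ps = 789.
Buyers pay pb = 789 − 346 = 443; q' = -360 + 1.2·789 = 586.8.

Buyers pay £443; sellers receive £789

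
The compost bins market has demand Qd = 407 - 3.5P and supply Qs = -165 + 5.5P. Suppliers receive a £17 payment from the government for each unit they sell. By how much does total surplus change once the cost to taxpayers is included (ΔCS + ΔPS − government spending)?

Pre-subsidy: 407 - 3.5P = -165 + 5.5P gives P* = 572/9, Q* = 1661/9.
With the subsidy, sellers receive Ps = Pb + 17 for each unit, where Pb is the price buyers pay.
Supply in terms of Pb becomes Qs = -165 + 5.5(Pb + 17) = -71.5 + 5.5Pb. Setting this equal to demand: 407 - 3.5Pb = -71.5 + 5.5Pb, so Pb = 319/6.
Sellers receive Ps = 319/6 + 17 = 421/6; Q' = 407 − 3.5·(319/6) = 2651/12.
ΔCS = ½(1661/9 + 2651/12)(572/9 − 319/6) = 2729639/1296; ΔPS = ½(1661/9 + 2651/12)(421/6 − 572/9) = 1737043/1296.
Government spending = 17 × 2651/12 = 45067/12.
Net change = 2729639/1296 + 1737043/1296 − 45067/12 = -22253/72. The loss equals the DWL triangle ½·17·1309/36.

Net change in total surplus = -22253/72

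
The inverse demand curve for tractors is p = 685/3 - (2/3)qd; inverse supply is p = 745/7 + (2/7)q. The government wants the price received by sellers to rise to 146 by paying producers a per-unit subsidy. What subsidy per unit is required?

Required subsidy s = 10 per unit

At a seller price of 146, quantity supplied is -372.5 + 3.5·146 = 138.5.
Buyers absorb 138.5 only when they pay pb = 685/3 − (2/3)·138.5 = 136.
s = ps − pb = 146 − 136 = 10.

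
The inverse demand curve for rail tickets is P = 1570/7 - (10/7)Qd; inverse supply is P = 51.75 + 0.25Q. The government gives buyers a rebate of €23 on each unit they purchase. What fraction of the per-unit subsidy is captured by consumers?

Consumer share = 40/47

Pre-subsidy: 1570/7 - (10/7)Q = 51.75 + 0.25Q gives Q* = 4831/47 and P* = 3640/47.
With the rebate, buyers effectively pay Pb = Ps − 23, where Ps is the price sellers receive.
On the curves, Pb = 1570/7 - (10/7)Q and Ps = 51.75 + 0.25Q; the wedge Ps − Pb = 23 gives 51.75 + 0.25Q − (1570/7 - (10/7)Q) = 23, so Q' = 5475/47.
Then Pb = 1570/7 − (10/7)·(5475/47) = 2720/47 and Ps = 51.75 + 0.25·(5475/47) = 3801/47.
Buyers' price falls by P* − Pb = 3640/47 − 2720/47 = 920/47; sellers' price rises by Ps − P* = 3801/47 − 3640/47 = 161/47.
So consumers capture (920/47)/23 = 40/47 of each unit of subsidy.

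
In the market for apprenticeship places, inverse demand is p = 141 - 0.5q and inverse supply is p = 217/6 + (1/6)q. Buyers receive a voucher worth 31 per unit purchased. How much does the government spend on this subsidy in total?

Pre-subsidy: 141 - 0.5q = 217/6 + (1/6)q gives q* = 157.25 and p* = 62.375.
With the rebate, buyers effectively pay pb = ps − 31, where ps is the price sellers receive.
On the curves, pb = 141 - 0.5q and ps = 217/6 + (1/6)q; the wedge ps − pb = 31 gives 217/6 + (1/6)q − (141 - 0.5q) = 31, so q' = 203.75.
Then pb = 141 − 0.5·203.75 = 39.125 and ps = 217/6 + (1/6)·203.75 = 70.125.
Government outlay = subsidy × quantity = 31 × 203.75 = 6316.25.

Government cost = 6316.25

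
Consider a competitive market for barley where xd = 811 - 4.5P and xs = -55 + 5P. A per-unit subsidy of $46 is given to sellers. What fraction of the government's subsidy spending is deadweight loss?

Pre-subsidy: 811 - 4.5P = -55 + 5P gives P* = 1732/19, x* = 7615/19.
With the subsidy, sellers receive Ps = Pb + 46 for each unit, where Pb is the price buyers pay.
Supply in terms of Pb becomes xs = -55 + 5(Pb + 46) = 175 + 5Pb. Setting this equal to demand: 811 - 4.5Pb = 175 + 5Pb, so Pb = 1272/19.
Sellers receive Ps = 1272/19 + 46 = 2146/19; x' = 811 − 4.5·(1272/19) = 9685/19.
ΔCS = ½(7615/19 + 9685/19)(1732/19 − 1272/19) = 3979000/361; ΔPS = ½(7615/19 + 9685/19)(2146/19 − 1732/19) = 3581100/361.
Government spending = 46 × 9685/19 = 445510/19.
DWL = ½ × 46 × (9685/19 − 7615/19) = 47610/19; fraction = (47610/19) / (445510/19) = 207/1937.

DWL / government spending = 207/1937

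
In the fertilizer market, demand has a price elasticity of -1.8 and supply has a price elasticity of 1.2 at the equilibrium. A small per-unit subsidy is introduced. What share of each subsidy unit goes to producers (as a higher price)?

For a small subsidy around the equilibrium, the benefit split depends on the relative slopes, which at a point are proportional to the elasticities.
Buyer share = εs/(εs + |εd|) = 1.2/(1.2 + 1.8) = 0.4; seller share = |εd|/(εs + |εd|) = 0.6.
So producers capture 0.6 of the subsidy.

Producer share = 0.6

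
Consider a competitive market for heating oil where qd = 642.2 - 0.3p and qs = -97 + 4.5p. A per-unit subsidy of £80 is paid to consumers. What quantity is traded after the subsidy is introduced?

Pre-subsidy: 642.2 - 0.3p = -97 + 4.5p gives p* = 154, q* = 596.
With the rebate, buyers effectively pay pb = ps − 80, where ps is the price sellers receive.
Demand in terms of ps becomes qd = 642.2 − 0.3(ps − 80) = 666.2 - 0.3ps. Setting this equal to supply: 666.2 - 0.3ps = -97 + 4.5ps, so ps = 159.
Buyers pay pb = 159 − 80 = 79; q' = -97 + 4.5·159 = 618.5.

q' = 618.5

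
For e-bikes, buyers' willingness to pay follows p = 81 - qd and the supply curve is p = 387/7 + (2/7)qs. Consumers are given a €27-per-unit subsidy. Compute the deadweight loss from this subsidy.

Pre-subsidy: 81 - q = 387/7 + (2/7)q gives q* = 20 and p* = 61.
With the rebate, buyers effectively pay pb = ps − 27, where ps is the price sellers receive.
On the curves, pb = 81 - q and ps = 387/7 + (2/7)q; the wedge ps − pb = 27 gives 387/7 + (2/7)q − (81 - q) = 27, so q' = 41.
Then pb = 81 − 1·41 = 40 and ps = 387/7 + (2/7)·41 = 67.
The subsidy expands output by 41 − 20 = 21 past the efficient level; on those units the gap between marginal cost and willingness to pay runs from 0 up to 27.
DWL = ½ × 27 × 21 = 283.5.

Deadweight loss = €283.5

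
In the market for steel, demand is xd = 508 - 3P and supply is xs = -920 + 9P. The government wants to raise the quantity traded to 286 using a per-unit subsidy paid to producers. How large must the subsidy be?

Required subsidy s = 60 per unit

At x = 286, invert demand for the buyer price: Pb = (508 − 286)/3 = 74; invert supply for the seller price: Ps = (286 − (-920))/9 = 134.
The subsidy must fill the gap: s = Ps − Pb = 134 − 74 = 60.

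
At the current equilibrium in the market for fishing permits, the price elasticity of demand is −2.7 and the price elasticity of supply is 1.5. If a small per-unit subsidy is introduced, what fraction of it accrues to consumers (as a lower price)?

For a small subsidy around the equilibrium, the benefit split depends on the relative slopes, which at a point are proportional to the elasticities.
Buyer share = εs/(εs + |εd|) = 1.5/(1.5 + 2.7) = 5/14; seller share = |εd|/(εs + |εd|) = 9/14.

Consumer share = 5/14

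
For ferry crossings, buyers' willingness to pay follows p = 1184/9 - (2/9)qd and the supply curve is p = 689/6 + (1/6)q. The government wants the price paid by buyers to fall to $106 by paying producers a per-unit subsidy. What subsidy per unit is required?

Required subsidy s = $28 per unit

At a buyer price of 106, quantity demanded is 592 − 4.5·106 = 115.
Sellers supply 115 only when they receive ps = 689/6 + (1/6)·115 = 134.
s = ps − pb = 134 − 106 = 28.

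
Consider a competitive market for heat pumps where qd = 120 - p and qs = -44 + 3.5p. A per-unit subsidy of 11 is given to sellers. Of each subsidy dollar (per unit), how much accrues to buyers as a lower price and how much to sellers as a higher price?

Pre-subsidy: 120 - p = -44 + 3.5p gives p* = 328/9, q* = 752/9.
With the subsidy, sellers receive ps = pb + 11 for each unit, where pb is the price buyers pay.
Supply in terms of pb becomes qs = -44 + 3.5(pb + 11) = -5.5 + 3.5pb. Setting this equal to demand: 120 - pb = -5.5 + 3.5pb, so pb = 251/9.
Sellers receive ps = 251/9 + 11 = 350/9; q' = 120 − 1·(251/9) = 829/9.
Buyers' price falls by p* − pb = 328/9 − 251/9 = 77/9; sellers' price rises by ps − p* = 350/9 − 328/9 = 22/9.

Buyers gain 77/9 per unit; sellers gain 22/9 per unit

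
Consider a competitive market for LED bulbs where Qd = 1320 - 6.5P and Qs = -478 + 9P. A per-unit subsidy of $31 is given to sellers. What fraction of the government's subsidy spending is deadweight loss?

DWL / government spending = 117/1366

Pre-subsidy: 1320 - 6.5P = -478 + 9P gives P* = 116, Q* = 566.
With the subsidy, sellers receive Ps = Pb + 31 for each unit, where Pb is the price buyers pay.
Supply in terms of Pb becomes Qs = -478 + 9(Pb + 31) = -199 + 9Pb. Setting this equal to demand: 1320 - 6.5Pb = -199 + 9Pb, so Pb = 98.
Sellers receive Ps = 98 + 31 = 129; Q' = 1320 − 6.5·98 = 683.
ΔCS = ½(566 + 683)(116 − 98) = 11241; ΔPS = ½(566 + 683)(129 − 116) = 8118.5.
Government spending = 31 × 683 = 21173.
DWL = ½ × 31 × (683 − 566) = 1813.5; fraction = 1813.5 / 21173 = 117/1366.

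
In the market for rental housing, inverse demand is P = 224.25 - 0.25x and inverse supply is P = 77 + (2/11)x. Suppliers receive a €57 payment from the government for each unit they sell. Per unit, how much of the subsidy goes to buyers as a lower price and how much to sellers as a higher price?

Buyers gain €33 per unit; sellers gain €24 per unit

Pre-subsidy: 224.25 - 0.25x = 77 + (2/11)x gives x* = 341 and P* = 139.
With the subsidy, sellers receive Ps = Pb + 57 for each unit, where Pb is the price buyers pay.
On the curves, Pb = 224.25 - 0.25x and Ps = 77 + (2/11)x; the wedge Ps − Pb = 57 gives 77 + (2/11)x − (224.25 - 0.25x) = 57, so x' = 473.
Then Pb = 224.25 − 0.25·473 = 106 and Ps = 77 + (2/11)·473 = 163.
Buyers' price falls by P* − Pb = 139 − 106 = 33; sellers' price rises by Ps − P* = 163 − 139 = 24.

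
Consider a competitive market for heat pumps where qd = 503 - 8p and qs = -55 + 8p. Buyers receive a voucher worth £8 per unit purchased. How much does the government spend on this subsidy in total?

Pre-subsidy: 503 - 8p = -55 + 8p gives p* = 34.875, q* = 224.
With the rebate, buyers effectively pay pb = ps − 8, where ps is the price sellers receive.
Demand in terms of ps becomes qd = 503 − 8(ps − 8) = 567 - 8ps. Setting this equal to supply: 567 - 8ps = -55 + 8ps, so ps = 38.875.
Buyers pay pb = 38.875 − 8 = 30.875; q' = -55 + 8·38.875 = 256.
Government outlay = subsidy × quantity = 8 × 256 = 2048.

Government cost = £2048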